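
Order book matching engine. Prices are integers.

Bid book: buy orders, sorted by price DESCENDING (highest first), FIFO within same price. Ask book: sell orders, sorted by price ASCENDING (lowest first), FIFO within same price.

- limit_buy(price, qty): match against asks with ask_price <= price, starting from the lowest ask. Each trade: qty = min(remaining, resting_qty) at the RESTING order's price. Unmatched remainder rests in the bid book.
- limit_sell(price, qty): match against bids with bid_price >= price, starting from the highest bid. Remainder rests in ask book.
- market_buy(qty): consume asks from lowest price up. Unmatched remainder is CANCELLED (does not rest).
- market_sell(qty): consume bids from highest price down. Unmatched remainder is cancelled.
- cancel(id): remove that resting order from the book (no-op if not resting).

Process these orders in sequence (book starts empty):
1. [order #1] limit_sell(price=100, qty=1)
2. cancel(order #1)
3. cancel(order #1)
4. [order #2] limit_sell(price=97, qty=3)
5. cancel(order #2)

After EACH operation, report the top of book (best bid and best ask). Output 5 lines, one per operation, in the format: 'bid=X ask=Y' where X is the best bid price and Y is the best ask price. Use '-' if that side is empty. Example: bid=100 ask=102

Answer: bid=- ask=100
bid=- ask=-
bid=- ask=-
bid=- ask=97
bid=- ask=-

Derivation:
After op 1 [order #1] limit_sell(price=100, qty=1): fills=none; bids=[-] asks=[#1:1@100]
After op 2 cancel(order #1): fills=none; bids=[-] asks=[-]
After op 3 cancel(order #1): fills=none; bids=[-] asks=[-]
After op 4 [order #2] limit_sell(price=97, qty=3): fills=none; bids=[-] asks=[#2:3@97]
After op 5 cancel(order #2): fills=none; bids=[-] asks=[-]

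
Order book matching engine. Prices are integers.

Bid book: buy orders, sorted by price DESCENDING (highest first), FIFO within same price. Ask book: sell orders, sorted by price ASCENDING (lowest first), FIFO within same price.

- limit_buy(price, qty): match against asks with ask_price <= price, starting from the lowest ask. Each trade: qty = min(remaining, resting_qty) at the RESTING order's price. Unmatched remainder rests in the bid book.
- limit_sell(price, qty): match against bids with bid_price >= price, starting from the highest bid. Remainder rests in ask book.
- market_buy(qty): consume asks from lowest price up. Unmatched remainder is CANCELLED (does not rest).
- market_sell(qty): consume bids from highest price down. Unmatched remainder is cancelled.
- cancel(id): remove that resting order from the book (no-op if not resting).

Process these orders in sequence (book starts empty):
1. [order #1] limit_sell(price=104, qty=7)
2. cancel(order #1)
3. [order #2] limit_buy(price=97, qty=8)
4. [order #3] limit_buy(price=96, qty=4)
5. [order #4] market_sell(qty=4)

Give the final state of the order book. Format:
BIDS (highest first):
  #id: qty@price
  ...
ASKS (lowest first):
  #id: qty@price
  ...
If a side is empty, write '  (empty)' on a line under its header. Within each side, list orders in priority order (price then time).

Answer: BIDS (highest first):
  #2: 4@97
  #3: 4@96
ASKS (lowest first):
  (empty)

Derivation:
After op 1 [order #1] limit_sell(price=104, qty=7): fills=none; bids=[-] asks=[#1:7@104]
After op 2 cancel(order #1): fills=none; bids=[-] asks=[-]
After op 3 [order #2] limit_buy(price=97, qty=8): fills=none; bids=[#2:8@97] asks=[-]
After op 4 [order #3] limit_buy(price=96, qty=4): fills=none; bids=[#2:8@97 #3:4@96] asks=[-]
After op 5 [order #4] market_sell(qty=4): fills=#2x#4:4@97; bids=[#2:4@97 #3:4@96] asks=[-]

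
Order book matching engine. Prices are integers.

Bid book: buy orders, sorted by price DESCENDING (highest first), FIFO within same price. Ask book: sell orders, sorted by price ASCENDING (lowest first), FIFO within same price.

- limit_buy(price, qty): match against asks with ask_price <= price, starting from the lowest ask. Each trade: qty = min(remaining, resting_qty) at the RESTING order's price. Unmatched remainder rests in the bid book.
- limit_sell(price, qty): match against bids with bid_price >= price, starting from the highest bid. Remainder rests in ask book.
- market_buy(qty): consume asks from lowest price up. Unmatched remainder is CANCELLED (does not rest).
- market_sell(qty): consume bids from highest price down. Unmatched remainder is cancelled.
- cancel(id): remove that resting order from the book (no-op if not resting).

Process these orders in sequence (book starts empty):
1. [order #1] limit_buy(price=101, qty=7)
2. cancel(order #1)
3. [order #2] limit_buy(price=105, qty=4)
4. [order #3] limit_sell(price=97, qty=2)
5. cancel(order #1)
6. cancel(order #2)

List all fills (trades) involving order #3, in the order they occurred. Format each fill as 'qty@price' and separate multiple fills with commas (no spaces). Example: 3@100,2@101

Answer: 2@105

Derivation:
After op 1 [order #1] limit_buy(price=101, qty=7): fills=none; bids=[#1:7@101] asks=[-]
After op 2 cancel(order #1): fills=none; bids=[-] asks=[-]
After op 3 [order #2] limit_buy(price=105, qty=4): fills=none; bids=[#2:4@105] asks=[-]
After op 4 [order #3] limit_sell(price=97, qty=2): fills=#2x#3:2@105; bids=[#2:2@105] asks=[-]
After op 5 cancel(order #1): fills=none; bids=[#2:2@105] asks=[-]
After op 6 cancel(order #2): fills=none; bids=[-] asks=[-]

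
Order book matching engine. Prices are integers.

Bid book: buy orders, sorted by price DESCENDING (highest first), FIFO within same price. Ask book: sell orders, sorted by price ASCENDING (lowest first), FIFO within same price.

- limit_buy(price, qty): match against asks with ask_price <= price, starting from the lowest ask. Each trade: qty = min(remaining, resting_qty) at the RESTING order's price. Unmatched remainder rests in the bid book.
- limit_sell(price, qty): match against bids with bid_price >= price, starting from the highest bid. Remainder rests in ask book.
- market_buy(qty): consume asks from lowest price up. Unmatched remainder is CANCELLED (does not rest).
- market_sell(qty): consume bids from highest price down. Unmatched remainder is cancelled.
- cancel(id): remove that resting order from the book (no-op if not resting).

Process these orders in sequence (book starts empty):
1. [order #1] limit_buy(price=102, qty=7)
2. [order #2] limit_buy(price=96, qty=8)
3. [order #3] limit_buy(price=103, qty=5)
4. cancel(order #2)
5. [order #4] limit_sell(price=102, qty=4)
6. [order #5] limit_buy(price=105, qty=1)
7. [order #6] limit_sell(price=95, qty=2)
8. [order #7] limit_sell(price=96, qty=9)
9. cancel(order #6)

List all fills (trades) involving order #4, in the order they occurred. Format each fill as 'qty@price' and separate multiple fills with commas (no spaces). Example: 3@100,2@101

After op 1 [order #1] limit_buy(price=102, qty=7): fills=none; bids=[#1:7@102] asks=[-]
After op 2 [order #2] limit_buy(price=96, qty=8): fills=none; bids=[#1:7@102 #2:8@96] asks=[-]
After op 3 [order #3] limit_buy(price=103, qty=5): fills=none; bids=[#3:5@103 #1:7@102 #2:8@96] asks=[-]
After op 4 cancel(order #2): fills=none; bids=[#3:5@103 #1:7@102] asks=[-]
After op 5 [order #4] limit_sell(price=102, qty=4): fills=#3x#4:4@103; bids=[#3:1@103 #1:7@102] asks=[-]
After op 6 [order #5] limit_buy(price=105, qty=1): fills=none; bids=[#5:1@105 #3:1@103 #1:7@102] asks=[-]
After op 7 [order #6] limit_sell(price=95, qty=2): fills=#5x#6:1@105 #3x#6:1@103; bids=[#1:7@102] asks=[-]
After op 8 [order #7] limit_sell(price=96, qty=9): fills=#1x#7:7@102; bids=[-] asks=[#7:2@96]
After op 9 cancel(order #6): fills=none; bids=[-] asks=[#7:2@96]

Answer: 4@103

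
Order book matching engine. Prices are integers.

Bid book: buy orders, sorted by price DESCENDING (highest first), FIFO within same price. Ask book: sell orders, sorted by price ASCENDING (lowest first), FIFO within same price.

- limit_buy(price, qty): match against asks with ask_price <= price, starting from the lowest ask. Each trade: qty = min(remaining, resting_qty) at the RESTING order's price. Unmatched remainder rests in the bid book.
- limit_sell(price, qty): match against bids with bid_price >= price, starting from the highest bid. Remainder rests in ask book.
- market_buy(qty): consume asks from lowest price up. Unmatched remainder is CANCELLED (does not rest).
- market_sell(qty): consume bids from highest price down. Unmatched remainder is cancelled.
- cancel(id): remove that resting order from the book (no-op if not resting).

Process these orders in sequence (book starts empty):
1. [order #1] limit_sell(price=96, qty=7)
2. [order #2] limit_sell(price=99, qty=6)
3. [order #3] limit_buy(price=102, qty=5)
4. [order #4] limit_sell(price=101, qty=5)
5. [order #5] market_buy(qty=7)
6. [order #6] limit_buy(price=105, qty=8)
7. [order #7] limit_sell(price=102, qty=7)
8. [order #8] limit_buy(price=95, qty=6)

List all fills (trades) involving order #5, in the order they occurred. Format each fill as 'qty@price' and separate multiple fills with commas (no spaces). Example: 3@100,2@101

After op 1 [order #1] limit_sell(price=96, qty=7): fills=none; bids=[-] asks=[#1:7@96]
After op 2 [order #2] limit_sell(price=99, qty=6): fills=none; bids=[-] asks=[#1:7@96 #2:6@99]
After op 3 [order #3] limit_buy(price=102, qty=5): fills=#3x#1:5@96; bids=[-] asks=[#1:2@96 #2:6@99]
After op 4 [order #4] limit_sell(price=101, qty=5): fills=none; bids=[-] asks=[#1:2@96 #2:6@99 #4:5@101]
After op 5 [order #5] market_buy(qty=7): fills=#5x#1:2@96 #5x#2:5@99; bids=[-] asks=[#2:1@99 #4:5@101]
After op 6 [order #6] limit_buy(price=105, qty=8): fills=#6x#2:1@99 #6x#4:5@101; bids=[#6:2@105] asks=[-]
After op 7 [order #7] limit_sell(price=102, qty=7): fills=#6x#7:2@105; bids=[-] asks=[#7:5@102]
After op 8 [order #8] limit_buy(price=95, qty=6): fills=none; bids=[#8:6@95] asks=[#7:5@102]

Answer: 2@96,5@99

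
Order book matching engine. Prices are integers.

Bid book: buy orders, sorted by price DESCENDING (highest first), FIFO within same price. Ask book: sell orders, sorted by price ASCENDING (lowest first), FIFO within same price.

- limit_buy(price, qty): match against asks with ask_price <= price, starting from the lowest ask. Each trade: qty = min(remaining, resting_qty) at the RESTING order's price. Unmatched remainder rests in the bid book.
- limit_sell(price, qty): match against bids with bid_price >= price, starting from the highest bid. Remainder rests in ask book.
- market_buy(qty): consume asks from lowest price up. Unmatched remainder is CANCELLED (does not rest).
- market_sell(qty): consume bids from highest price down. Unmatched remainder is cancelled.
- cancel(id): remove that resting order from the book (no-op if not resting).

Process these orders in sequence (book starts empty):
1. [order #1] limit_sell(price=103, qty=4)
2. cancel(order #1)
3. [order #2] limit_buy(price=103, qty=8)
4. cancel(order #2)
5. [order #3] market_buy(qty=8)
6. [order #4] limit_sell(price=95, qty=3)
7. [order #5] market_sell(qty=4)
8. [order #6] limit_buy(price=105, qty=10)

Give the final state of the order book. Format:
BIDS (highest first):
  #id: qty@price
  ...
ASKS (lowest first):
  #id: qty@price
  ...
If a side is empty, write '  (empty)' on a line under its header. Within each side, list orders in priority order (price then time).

After op 1 [order #1] limit_sell(price=103, qty=4): fills=none; bids=[-] asks=[#1:4@103]
After op 2 cancel(order #1): fills=none; bids=[-] asks=[-]
After op 3 [order #2] limit_buy(price=103, qty=8): fills=none; bids=[#2:8@103] asks=[-]
After op 4 cancel(order #2): fills=none; bids=[-] asks=[-]
After op 5 [order #3] market_buy(qty=8): fills=none; bids=[-] asks=[-]
After op 6 [order #4] limit_sell(price=95, qty=3): fills=none; bids=[-] asks=[#4:3@95]
After op 7 [order #5] market_sell(qty=4): fills=none; bids=[-] asks=[#4:3@95]
After op 8 [order #6] limit_buy(price=105, qty=10): fills=#6x#4:3@95; bids=[#6:7@105] asks=[-]

Answer: BIDS (highest first):
  #6: 7@105
ASKS (lowest first):
  (empty)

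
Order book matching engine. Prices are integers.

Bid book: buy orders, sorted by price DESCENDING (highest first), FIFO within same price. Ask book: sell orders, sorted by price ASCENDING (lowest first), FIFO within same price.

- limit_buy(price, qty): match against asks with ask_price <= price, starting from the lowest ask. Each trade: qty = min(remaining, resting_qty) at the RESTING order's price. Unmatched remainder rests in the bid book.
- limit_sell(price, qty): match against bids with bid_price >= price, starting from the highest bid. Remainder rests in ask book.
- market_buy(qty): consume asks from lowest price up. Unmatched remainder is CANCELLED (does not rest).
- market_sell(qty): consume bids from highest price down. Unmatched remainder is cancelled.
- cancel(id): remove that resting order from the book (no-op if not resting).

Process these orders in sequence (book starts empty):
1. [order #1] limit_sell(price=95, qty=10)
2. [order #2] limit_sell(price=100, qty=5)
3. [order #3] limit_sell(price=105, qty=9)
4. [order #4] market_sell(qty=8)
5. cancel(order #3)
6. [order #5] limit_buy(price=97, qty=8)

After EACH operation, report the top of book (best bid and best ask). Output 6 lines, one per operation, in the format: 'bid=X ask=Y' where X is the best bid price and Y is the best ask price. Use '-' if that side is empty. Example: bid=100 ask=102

Answer: bid=- ask=95
bid=- ask=95
bid=- ask=95
bid=- ask=95
bid=- ask=95
bid=- ask=95

Derivation:
After op 1 [order #1] limit_sell(price=95, qty=10): fills=none; bids=[-] asks=[#1:10@95]
After op 2 [order #2] limit_sell(price=100, qty=5): fills=none; bids=[-] asks=[#1:10@95 #2:5@100]
After op 3 [order #3] limit_sell(price=105, qty=9): fills=none; bids=[-] asks=[#1:10@95 #2:5@100 #3:9@105]
After op 4 [order #4] market_sell(qty=8): fills=none; bids=[-] asks=[#1:10@95 #2:5@100 #3:9@105]
After op 5 cancel(order #3): fills=none; bids=[-] asks=[#1:10@95 #2:5@100]
After op 6 [order #5] limit_buy(price=97, qty=8): fills=#5x#1:8@95; bids=[-] asks=[#1:2@95 #2:5@100]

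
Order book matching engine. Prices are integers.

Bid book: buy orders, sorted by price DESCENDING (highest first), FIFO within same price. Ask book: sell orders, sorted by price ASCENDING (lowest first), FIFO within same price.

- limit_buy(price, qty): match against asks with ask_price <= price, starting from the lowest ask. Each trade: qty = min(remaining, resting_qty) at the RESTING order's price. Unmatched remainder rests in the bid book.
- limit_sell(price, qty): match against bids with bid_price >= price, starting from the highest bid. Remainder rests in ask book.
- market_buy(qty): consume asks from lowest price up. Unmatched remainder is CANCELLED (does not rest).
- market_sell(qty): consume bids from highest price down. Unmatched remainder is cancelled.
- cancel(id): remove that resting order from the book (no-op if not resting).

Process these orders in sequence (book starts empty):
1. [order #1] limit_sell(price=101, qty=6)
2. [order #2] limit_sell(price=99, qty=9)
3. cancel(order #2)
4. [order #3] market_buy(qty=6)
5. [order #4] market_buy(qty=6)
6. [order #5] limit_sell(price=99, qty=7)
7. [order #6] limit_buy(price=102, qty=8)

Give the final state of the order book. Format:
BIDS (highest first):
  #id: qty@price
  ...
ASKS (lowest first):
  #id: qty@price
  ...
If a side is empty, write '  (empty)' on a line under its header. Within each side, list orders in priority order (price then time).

After op 1 [order #1] limit_sell(price=101, qty=6): fills=none; bids=[-] asks=[#1:6@101]
After op 2 [order #2] limit_sell(price=99, qty=9): fills=none; bids=[-] asks=[#2:9@99 #1:6@101]
After op 3 cancel(order #2): fills=none; bids=[-] asks=[#1:6@101]
After op 4 [order #3] market_buy(qty=6): fills=#3x#1:6@101; bids=[-] asks=[-]
After op 5 [order #4] market_buy(qty=6): fills=none; bids=[-] asks=[-]
After op 6 [order #5] limit_sell(price=99, qty=7): fills=none; bids=[-] asks=[#5:7@99]
After op 7 [order #6] limit_buy(price=102, qty=8): fills=#6x#5:7@99; bids=[#6:1@102] asks=[-]

Answer: BIDS (highest first):
  #6: 1@102
ASKS (lowest first):
  (empty)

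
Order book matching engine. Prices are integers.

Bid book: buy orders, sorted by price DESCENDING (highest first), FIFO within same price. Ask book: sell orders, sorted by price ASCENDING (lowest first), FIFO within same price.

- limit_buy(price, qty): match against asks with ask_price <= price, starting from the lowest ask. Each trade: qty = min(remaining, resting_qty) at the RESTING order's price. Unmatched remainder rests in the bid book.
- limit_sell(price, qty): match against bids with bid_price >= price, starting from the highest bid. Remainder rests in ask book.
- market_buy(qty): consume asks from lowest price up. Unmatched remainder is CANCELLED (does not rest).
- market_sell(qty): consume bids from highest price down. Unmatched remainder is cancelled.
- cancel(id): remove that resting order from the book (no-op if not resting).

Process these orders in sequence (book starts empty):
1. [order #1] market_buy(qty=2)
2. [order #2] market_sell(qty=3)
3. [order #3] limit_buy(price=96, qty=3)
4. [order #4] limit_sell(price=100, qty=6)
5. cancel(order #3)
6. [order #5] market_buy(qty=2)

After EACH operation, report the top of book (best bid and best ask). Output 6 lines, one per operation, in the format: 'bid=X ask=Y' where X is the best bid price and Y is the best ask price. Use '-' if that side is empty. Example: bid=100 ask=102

Answer: bid=- ask=-
bid=- ask=-
bid=96 ask=-
bid=96 ask=100
bid=- ask=100
bid=- ask=100

Derivation:
After op 1 [order #1] market_buy(qty=2): fills=none; bids=[-] asks=[-]
After op 2 [order #2] market_sell(qty=3): fills=none; bids=[-] asks=[-]
After op 3 [order #3] limit_buy(price=96, qty=3): fills=none; bids=[#3:3@96] asks=[-]
After op 4 [order #4] limit_sell(price=100, qty=6): fills=none; bids=[#3:3@96] asks=[#4:6@100]
After op 5 cancel(order #3): fills=none; bids=[-] asks=[#4:6@100]
After op 6 [order #5] market_buy(qty=2): fills=#5x#4:2@100; bids=[-] asks=[#4:4@100]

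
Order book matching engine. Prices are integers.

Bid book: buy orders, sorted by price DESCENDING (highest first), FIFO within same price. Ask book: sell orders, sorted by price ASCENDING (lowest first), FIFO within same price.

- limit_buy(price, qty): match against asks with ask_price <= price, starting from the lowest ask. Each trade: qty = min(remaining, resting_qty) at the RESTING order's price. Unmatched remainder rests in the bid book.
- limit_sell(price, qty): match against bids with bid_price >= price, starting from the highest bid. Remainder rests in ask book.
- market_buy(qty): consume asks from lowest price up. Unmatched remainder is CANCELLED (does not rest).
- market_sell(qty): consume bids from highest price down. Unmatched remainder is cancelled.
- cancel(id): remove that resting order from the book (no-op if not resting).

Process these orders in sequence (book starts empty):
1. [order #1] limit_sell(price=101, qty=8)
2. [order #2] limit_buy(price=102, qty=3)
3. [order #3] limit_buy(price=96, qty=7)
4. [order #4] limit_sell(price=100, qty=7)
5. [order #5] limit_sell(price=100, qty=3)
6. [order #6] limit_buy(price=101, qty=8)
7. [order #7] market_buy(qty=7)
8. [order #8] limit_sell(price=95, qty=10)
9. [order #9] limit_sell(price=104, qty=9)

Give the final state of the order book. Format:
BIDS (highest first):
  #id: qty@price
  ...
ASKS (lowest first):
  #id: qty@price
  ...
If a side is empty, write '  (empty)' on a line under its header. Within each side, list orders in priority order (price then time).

Answer: BIDS (highest first):
  (empty)
ASKS (lowest first):
  #8: 3@95
  #9: 9@104

Derivation:
After op 1 [order #1] limit_sell(price=101, qty=8): fills=none; bids=[-] asks=[#1:8@101]
After op 2 [order #2] limit_buy(price=102, qty=3): fills=#2x#1:3@101; bids=[-] asks=[#1:5@101]
After op 3 [order #3] limit_buy(price=96, qty=7): fills=none; bids=[#3:7@96] asks=[#1:5@101]
After op 4 [order #4] limit_sell(price=100, qty=7): fills=none; bids=[#3:7@96] asks=[#4:7@100 #1:5@101]
After op 5 [order #5] limit_sell(price=100, qty=3): fills=none; bids=[#3:7@96] asks=[#4:7@100 #5:3@100 #1:5@101]
After op 6 [order #6] limit_buy(price=101, qty=8): fills=#6x#4:7@100 #6x#5:1@100; bids=[#3:7@96] asks=[#5:2@100 #1:5@101]
After op 7 [order #7] market_buy(qty=7): fills=#7x#5:2@100 #7x#1:5@101; bids=[#3:7@96] asks=[-]
After op 8 [order #8] limit_sell(price=95, qty=10): fills=#3x#8:7@96; bids=[-] asks=[#8:3@95]
After op 9 [order #9] limit_sell(price=104, qty=9): fills=none; bids=[-] asks=[#8:3@95 #9:9@104]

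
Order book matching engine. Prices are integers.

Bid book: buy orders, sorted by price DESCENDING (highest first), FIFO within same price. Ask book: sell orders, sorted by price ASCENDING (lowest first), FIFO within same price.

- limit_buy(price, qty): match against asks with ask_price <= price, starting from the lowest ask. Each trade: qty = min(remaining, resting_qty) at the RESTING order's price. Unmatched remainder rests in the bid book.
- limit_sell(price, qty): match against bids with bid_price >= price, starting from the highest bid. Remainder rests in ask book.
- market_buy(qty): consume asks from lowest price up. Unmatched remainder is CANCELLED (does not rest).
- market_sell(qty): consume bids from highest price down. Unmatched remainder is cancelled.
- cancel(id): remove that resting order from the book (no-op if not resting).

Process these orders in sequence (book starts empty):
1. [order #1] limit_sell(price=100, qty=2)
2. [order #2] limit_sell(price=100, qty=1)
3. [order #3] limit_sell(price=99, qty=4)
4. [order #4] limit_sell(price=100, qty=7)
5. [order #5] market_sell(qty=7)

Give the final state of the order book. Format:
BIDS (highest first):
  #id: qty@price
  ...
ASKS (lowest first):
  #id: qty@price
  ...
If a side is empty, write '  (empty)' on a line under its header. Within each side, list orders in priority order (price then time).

After op 1 [order #1] limit_sell(price=100, qty=2): fills=none; bids=[-] asks=[#1:2@100]
After op 2 [order #2] limit_sell(price=100, qty=1): fills=none; bids=[-] asks=[#1:2@100 #2:1@100]
After op 3 [order #3] limit_sell(price=99, qty=4): fills=none; bids=[-] asks=[#3:4@99 #1:2@100 #2:1@100]
After op 4 [order #4] limit_sell(price=100, qty=7): fills=none; bids=[-] asks=[#3:4@99 #1:2@100 #2:1@100 #4:7@100]
After op 5 [order #5] market_sell(qty=7): fills=none; bids=[-] asks=[#3:4@99 #1:2@100 #2:1@100 #4:7@100]

Answer: BIDS (highest first):
  (empty)
ASKS (lowest first):
  #3: 4@99
  #1: 2@100
  #2: 1@100
  #4: 7@100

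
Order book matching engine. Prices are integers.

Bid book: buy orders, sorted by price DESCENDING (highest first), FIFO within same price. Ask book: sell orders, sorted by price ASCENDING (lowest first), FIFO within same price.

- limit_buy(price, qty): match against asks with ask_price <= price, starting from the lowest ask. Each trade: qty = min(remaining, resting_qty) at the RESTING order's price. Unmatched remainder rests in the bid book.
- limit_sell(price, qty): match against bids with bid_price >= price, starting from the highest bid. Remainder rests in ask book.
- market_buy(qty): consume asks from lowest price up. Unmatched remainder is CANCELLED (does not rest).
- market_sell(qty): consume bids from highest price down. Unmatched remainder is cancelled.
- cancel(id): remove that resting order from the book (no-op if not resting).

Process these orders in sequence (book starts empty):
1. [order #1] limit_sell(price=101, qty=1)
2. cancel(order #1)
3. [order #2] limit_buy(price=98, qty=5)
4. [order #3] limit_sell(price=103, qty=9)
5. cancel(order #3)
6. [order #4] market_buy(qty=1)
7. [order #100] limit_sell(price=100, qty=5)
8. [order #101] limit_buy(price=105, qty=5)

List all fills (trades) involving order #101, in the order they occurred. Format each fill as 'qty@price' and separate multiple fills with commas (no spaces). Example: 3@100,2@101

After op 1 [order #1] limit_sell(price=101, qty=1): fills=none; bids=[-] asks=[#1:1@101]
After op 2 cancel(order #1): fills=none; bids=[-] asks=[-]
After op 3 [order #2] limit_buy(price=98, qty=5): fills=none; bids=[#2:5@98] asks=[-]
After op 4 [order #3] limit_sell(price=103, qty=9): fills=none; bids=[#2:5@98] asks=[#3:9@103]
After op 5 cancel(order #3): fills=none; bids=[#2:5@98] asks=[-]
After op 6 [order #4] market_buy(qty=1): fills=none; bids=[#2:5@98] asks=[-]
After op 7 [order #100] limit_sell(price=100, qty=5): fills=none; bids=[#2:5@98] asks=[#100:5@100]
After op 8 [order #101] limit_buy(price=105, qty=5): fills=#101x#100:5@100; bids=[#2:5@98] asks=[-]

Answer: 5@100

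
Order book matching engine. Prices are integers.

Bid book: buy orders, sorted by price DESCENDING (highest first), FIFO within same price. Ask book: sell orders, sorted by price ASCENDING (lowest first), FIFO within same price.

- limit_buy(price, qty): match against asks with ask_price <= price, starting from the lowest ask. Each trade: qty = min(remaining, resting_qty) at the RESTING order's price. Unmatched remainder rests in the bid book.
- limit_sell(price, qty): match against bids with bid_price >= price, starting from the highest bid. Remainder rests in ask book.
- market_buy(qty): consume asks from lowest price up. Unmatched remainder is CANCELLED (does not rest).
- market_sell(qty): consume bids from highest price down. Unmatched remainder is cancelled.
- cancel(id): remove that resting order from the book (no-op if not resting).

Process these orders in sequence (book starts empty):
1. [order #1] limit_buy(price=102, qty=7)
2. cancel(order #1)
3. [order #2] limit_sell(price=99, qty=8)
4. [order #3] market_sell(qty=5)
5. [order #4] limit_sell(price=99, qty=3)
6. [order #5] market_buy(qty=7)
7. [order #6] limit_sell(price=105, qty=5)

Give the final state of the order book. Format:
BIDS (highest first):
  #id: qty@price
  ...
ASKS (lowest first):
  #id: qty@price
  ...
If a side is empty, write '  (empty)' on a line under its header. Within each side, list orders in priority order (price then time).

After op 1 [order #1] limit_buy(price=102, qty=7): fills=none; bids=[#1:7@102] asks=[-]
After op 2 cancel(order #1): fills=none; bids=[-] asks=[-]
After op 3 [order #2] limit_sell(price=99, qty=8): fills=none; bids=[-] asks=[#2:8@99]
After op 4 [order #3] market_sell(qty=5): fills=none; bids=[-] asks=[#2:8@99]
After op 5 [order #4] limit_sell(price=99, qty=3): fills=none; bids=[-] asks=[#2:8@99 #4:3@99]
After op 6 [order #5] market_buy(qty=7): fills=#5x#2:7@99; bids=[-] asks=[#2:1@99 #4:3@99]
After op 7 [order #6] limit_sell(price=105, qty=5): fills=none; bids=[-] asks=[#2:1@99 #4:3@99 #6:5@105]

Answer: BIDS (highest first):
  (empty)
ASKS (lowest first):
  #2: 1@99
  #4: 3@99
  #6: 5@105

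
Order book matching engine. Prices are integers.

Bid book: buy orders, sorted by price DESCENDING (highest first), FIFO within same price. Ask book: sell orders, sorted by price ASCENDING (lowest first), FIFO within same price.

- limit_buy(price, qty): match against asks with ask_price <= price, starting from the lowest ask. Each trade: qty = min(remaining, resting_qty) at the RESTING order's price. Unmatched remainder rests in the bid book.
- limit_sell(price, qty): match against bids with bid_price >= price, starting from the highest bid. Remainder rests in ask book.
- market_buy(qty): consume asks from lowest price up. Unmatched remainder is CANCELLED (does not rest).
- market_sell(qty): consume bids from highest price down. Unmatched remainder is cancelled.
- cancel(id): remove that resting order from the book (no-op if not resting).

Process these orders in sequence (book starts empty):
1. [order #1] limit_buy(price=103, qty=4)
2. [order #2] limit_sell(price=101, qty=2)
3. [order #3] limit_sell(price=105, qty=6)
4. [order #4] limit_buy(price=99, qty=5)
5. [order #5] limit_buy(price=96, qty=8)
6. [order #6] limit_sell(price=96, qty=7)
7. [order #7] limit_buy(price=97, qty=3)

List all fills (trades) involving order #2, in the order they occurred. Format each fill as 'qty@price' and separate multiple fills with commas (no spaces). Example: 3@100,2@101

Answer: 2@103

Derivation:
After op 1 [order #1] limit_buy(price=103, qty=4): fills=none; bids=[#1:4@103] asks=[-]
After op 2 [order #2] limit_sell(price=101, qty=2): fills=#1x#2:2@103; bids=[#1:2@103] asks=[-]
After op 3 [order #3] limit_sell(price=105, qty=6): fills=none; bids=[#1:2@103] asks=[#3:6@105]
After op 4 [order #4] limit_buy(price=99, qty=5): fills=none; bids=[#1:2@103 #4:5@99] asks=[#3:6@105]
After op 5 [order #5] limit_buy(price=96, qty=8): fills=none; bids=[#1:2@103 #4:5@99 #5:8@96] asks=[#3:6@105]
After op 6 [order #6] limit_sell(price=96, qty=7): fills=#1x#6:2@103 #4x#6:5@99; bids=[#5:8@96] asks=[#3:6@105]
After op 7 [order #7] limit_buy(price=97, qty=3): fills=none; bids=[#7:3@97 #5:8@96] asks=[#3:6@105]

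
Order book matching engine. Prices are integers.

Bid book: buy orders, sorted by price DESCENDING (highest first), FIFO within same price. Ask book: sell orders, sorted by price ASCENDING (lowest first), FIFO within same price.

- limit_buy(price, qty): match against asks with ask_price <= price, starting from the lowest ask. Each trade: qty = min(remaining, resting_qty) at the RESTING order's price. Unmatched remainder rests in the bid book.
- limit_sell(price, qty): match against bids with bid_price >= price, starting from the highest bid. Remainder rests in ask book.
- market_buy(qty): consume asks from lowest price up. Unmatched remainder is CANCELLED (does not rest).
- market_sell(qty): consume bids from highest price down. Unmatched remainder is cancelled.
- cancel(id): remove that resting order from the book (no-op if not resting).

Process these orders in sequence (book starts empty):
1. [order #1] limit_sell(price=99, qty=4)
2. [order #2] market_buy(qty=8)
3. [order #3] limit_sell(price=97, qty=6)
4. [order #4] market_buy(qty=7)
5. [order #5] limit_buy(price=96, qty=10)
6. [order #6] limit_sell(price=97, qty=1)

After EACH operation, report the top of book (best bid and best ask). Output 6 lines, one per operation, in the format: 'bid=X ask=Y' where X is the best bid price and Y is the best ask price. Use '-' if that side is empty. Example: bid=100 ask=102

Answer: bid=- ask=99
bid=- ask=-
bid=- ask=97
bid=- ask=-
bid=96 ask=-
bid=96 ask=97

Derivation:
After op 1 [order #1] limit_sell(price=99, qty=4): fills=none; bids=[-] asks=[#1:4@99]
After op 2 [order #2] market_buy(qty=8): fills=#2x#1:4@99; bids=[-] asks=[-]
After op 3 [order #3] limit_sell(price=97, qty=6): fills=none; bids=[-] asks=[#3:6@97]
After op 4 [order #4] market_buy(qty=7): fills=#4x#3:6@97; bids=[-] asks=[-]
After op 5 [order #5] limit_buy(price=96, qty=10): fills=none; bids=[#5:10@96] asks=[-]
After op 6 [order #6] limit_sell(price=97, qty=1): fills=none; bids=[#5:10@96] asks=[#6:1@97]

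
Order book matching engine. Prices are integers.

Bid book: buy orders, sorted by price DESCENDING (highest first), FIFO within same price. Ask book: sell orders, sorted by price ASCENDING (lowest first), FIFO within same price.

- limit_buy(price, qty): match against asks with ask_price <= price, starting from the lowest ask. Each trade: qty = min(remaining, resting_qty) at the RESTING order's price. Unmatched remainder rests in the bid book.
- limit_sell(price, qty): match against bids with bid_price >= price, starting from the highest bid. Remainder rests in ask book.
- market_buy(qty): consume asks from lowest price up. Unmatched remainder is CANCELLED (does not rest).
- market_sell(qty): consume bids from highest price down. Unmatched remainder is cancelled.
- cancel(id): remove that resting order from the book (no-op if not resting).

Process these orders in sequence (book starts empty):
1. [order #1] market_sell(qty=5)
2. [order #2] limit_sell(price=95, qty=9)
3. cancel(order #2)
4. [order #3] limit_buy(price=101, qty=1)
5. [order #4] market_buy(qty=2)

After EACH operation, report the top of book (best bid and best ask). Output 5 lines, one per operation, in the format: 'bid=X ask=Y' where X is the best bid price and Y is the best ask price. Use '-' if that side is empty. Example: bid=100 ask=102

After op 1 [order #1] market_sell(qty=5): fills=none; bids=[-] asks=[-]
After op 2 [order #2] limit_sell(price=95, qty=9): fills=none; bids=[-] asks=[#2:9@95]
After op 3 cancel(order #2): fills=none; bids=[-] asks=[-]
After op 4 [order #3] limit_buy(price=101, qty=1): fills=none; bids=[#3:1@101] asks=[-]
After op 5 [order #4] market_buy(qty=2): fills=none; bids=[#3:1@101] asks=[-]

Answer: bid=- ask=-
bid=- ask=95
bid=- ask=-
bid=101 ask=-
bid=101 ask=-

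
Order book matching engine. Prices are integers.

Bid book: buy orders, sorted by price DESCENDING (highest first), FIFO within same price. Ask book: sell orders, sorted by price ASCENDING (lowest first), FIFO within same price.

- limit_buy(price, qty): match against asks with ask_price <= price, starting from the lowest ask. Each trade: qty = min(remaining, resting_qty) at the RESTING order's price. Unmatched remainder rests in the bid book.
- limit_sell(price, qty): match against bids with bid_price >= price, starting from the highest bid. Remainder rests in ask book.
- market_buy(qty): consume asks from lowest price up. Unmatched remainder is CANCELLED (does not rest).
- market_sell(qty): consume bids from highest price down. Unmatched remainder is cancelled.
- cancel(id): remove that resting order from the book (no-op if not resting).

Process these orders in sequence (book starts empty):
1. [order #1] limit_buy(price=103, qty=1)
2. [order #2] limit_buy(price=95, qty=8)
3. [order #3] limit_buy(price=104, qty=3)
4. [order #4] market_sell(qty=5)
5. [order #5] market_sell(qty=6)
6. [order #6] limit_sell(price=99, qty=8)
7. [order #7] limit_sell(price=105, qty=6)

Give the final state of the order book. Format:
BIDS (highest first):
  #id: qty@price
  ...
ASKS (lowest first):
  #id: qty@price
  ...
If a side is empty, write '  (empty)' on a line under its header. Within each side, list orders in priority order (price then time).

After op 1 [order #1] limit_buy(price=103, qty=1): fills=none; bids=[#1:1@103] asks=[-]
After op 2 [order #2] limit_buy(price=95, qty=8): fills=none; bids=[#1:1@103 #2:8@95] asks=[-]
After op 3 [order #3] limit_buy(price=104, qty=3): fills=none; bids=[#3:3@104 #1:1@103 #2:8@95] asks=[-]
After op 4 [order #4] market_sell(qty=5): fills=#3x#4:3@104 #1x#4:1@103 #2x#4:1@95; bids=[#2:7@95] asks=[-]
After op 5 [order #5] market_sell(qty=6): fills=#2x#5:6@95; bids=[#2:1@95] asks=[-]
After op 6 [order #6] limit_sell(price=99, qty=8): fills=none; bids=[#2:1@95] asks=[#6:8@99]
After op 7 [order #7] limit_sell(price=105, qty=6): fills=none; bids=[#2:1@95] asks=[#6:8@99 #7:6@105]

Answer: BIDS (highest first):
  #2: 1@95
ASKS (lowest first):
  #6: 8@99
  #7: 6@105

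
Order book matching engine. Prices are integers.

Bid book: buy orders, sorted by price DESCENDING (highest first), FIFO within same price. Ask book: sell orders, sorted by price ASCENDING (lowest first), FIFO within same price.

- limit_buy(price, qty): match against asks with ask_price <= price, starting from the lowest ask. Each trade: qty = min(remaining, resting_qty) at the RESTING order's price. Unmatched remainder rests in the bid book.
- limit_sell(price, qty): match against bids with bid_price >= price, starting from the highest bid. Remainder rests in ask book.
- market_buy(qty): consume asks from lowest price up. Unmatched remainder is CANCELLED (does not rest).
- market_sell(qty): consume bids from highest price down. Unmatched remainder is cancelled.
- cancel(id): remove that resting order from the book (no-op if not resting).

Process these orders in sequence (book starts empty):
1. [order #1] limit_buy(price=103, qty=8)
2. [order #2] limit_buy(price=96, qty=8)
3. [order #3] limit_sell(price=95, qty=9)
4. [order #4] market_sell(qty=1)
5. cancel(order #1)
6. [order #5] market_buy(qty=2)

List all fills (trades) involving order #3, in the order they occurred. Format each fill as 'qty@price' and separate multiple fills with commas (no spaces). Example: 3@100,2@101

After op 1 [order #1] limit_buy(price=103, qty=8): fills=none; bids=[#1:8@103] asks=[-]
After op 2 [order #2] limit_buy(price=96, qty=8): fills=none; bids=[#1:8@103 #2:8@96] asks=[-]
After op 3 [order #3] limit_sell(price=95, qty=9): fills=#1x#3:8@103 #2x#3:1@96; bids=[#2:7@96] asks=[-]
After op 4 [order #4] market_sell(qty=1): fills=#2x#4:1@96; bids=[#2:6@96] asks=[-]
After op 5 cancel(order #1): fills=none; bids=[#2:6@96] asks=[-]
After op 6 [order #5] market_buy(qty=2): fills=none; bids=[#2:6@96] asks=[-]

Answer: 8@103,1@96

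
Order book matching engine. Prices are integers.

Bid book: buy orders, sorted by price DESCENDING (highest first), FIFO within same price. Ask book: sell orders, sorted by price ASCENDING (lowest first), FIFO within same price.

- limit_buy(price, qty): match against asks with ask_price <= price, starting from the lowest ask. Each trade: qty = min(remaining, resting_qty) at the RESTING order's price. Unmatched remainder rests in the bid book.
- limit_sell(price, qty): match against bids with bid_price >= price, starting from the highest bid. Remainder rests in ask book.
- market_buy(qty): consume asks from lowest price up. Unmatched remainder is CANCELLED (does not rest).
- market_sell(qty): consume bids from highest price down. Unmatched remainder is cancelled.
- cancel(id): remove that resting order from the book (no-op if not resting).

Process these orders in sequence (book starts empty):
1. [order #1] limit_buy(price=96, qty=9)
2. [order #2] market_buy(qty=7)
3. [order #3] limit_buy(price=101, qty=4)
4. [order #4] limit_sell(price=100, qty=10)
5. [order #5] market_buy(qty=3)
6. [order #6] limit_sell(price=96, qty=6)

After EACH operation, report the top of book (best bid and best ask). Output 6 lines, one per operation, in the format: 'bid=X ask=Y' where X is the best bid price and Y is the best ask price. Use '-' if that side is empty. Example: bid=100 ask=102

Answer: bid=96 ask=-
bid=96 ask=-
bid=101 ask=-
bid=96 ask=100
bid=96 ask=100
bid=96 ask=100

Derivation:
After op 1 [order #1] limit_buy(price=96, qty=9): fills=none; bids=[#1:9@96] asks=[-]
After op 2 [order #2] market_buy(qty=7): fills=none; bids=[#1:9@96] asks=[-]
After op 3 [order #3] limit_buy(price=101, qty=4): fills=none; bids=[#3:4@101 #1:9@96] asks=[-]
After op 4 [order #4] limit_sell(price=100, qty=10): fills=#3x#4:4@101; bids=[#1:9@96] asks=[#4:6@100]
After op 5 [order #5] market_buy(qty=3): fills=#5x#4:3@100; bids=[#1:9@96] asks=[#4:3@100]
After op 6 [order #6] limit_sell(price=96, qty=6): fills=#1x#6:6@96; bids=[#1:3@96] asks=[#4:3@100]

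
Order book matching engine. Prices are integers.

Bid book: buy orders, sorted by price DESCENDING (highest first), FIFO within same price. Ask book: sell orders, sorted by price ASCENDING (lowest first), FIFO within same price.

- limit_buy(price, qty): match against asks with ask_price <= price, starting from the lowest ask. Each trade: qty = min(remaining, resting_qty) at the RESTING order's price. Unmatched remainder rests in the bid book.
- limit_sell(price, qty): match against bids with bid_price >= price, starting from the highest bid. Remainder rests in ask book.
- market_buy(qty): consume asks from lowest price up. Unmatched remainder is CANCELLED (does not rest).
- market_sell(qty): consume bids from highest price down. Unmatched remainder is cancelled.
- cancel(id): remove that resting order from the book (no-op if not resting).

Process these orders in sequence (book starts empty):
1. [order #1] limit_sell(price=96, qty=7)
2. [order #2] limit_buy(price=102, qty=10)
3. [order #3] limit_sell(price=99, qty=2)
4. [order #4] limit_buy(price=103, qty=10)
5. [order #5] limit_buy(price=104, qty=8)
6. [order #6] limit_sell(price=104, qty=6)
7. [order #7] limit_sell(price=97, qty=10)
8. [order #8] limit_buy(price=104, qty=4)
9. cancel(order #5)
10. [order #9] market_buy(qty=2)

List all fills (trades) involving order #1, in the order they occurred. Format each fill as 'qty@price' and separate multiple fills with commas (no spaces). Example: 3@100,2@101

Answer: 7@96

Derivation:
After op 1 [order #1] limit_sell(price=96, qty=7): fills=none; bids=[-] asks=[#1:7@96]
After op 2 [order #2] limit_buy(price=102, qty=10): fills=#2x#1:7@96; bids=[#2:3@102] asks=[-]
After op 3 [order #3] limit_sell(price=99, qty=2): fills=#2x#3:2@102; bids=[#2:1@102] asks=[-]
After op 4 [order #4] limit_buy(price=103, qty=10): fills=none; bids=[#4:10@103 #2:1@102] asks=[-]
After op 5 [order #5] limit_buy(price=104, qty=8): fills=none; bids=[#5:8@104 #4:10@103 #2:1@102] asks=[-]
After op 6 [order #6] limit_sell(price=104, qty=6): fills=#5x#6:6@104; bids=[#5:2@104 #4:10@103 #2:1@102] asks=[-]
After op 7 [order #7] limit_sell(price=97, qty=10): fills=#5x#7:2@104 #4x#7:8@103; bids=[#4:2@103 #2:1@102] asks=[-]
After op 8 [order #8] limit_buy(price=104, qty=4): fills=none; bids=[#8:4@104 #4:2@103 #2:1@102] asks=[-]
After op 9 cancel(order #5): fills=none; bids=[#8:4@104 #4:2@103 #2:1@102] asks=[-]
After op 10 [order #9] market_buy(qty=2): fills=none; bids=[#8:4@104 #4:2@103 #2:1@102] asks=[-]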